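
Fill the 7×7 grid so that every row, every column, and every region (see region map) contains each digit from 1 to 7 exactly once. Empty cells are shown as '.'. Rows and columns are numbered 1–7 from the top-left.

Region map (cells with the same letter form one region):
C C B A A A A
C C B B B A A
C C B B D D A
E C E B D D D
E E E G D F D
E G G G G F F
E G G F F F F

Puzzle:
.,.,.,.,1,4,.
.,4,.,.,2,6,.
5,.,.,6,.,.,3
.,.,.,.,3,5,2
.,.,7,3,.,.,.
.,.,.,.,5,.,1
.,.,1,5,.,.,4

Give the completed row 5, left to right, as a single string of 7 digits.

1573426

R3C3 = 4 (sole candidate).
R3C5 = 7 (sole candidate).
R3C6 = 1 (sole candidate).
R4C3 = 6 (sole candidate).
R5C6 = 2: row 5 has {3,7}; col 6 has {1,4,5,6}; region has {1,4,5} → only 2 remains.
R5C7 = 6: row 5 has {2,3,7}; col 7 has {1,2,3,4}; region has {1,2,3,5,7} → only 6 remains.
R6C3 = 2 (sole candidate).
R7C5 = 6 (sole candidate).
R3C2 = 2 (sole candidate).
R5C5 = 4: row 5 has {2,3,6,7}; col 5 has {1,2,3,5,6,7}; region has {1,2,3,5,6,7} → only 4 remains.
R7C2 = 7 (sole candidate).
R7C6 = 3 (sole candidate).
R4C2 = 1 (sole candidate).
R4C4 = 7 (sole candidate).
R5C1 = 1: row 5 has {2,3,4,6,7}; col 1 has {5}; region has {6,7} → only 1 remains.
R5C2 = 5: row 5 has {1,2,3,4,6,7}; col 2 has {1,2,4,7}; region has {1,6,7} → only 5 remains.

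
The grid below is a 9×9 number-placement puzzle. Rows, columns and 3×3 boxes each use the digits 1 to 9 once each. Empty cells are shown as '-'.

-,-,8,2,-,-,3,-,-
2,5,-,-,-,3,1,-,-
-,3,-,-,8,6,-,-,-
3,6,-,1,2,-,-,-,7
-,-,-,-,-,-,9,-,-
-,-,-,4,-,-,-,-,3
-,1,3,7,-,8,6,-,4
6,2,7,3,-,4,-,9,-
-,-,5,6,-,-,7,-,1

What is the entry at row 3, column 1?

1

row 2, column 4 = 9: row 2 has {1,2,3,5}; col 4 has {1,2,3,4,6,7}; box has {2,3,6,8} → only 9 remains.
row 3, column 4 = 5: row 3 has {3,6,8}; col 4 has {1,2,3,4,6,7,9}; box has {2,3,6,8,9} → only 5 remains.
row 5, column 4 = 8: row 5 has {9}; col 4 has {1,2,3,4,5,6,7,9}; box has {1,2,4} → only 8 remains.
row 7, column 1 = 9: row 7 has {1,3,4,6,7,8}; col 1 has {2,3,6}; box has {1,2,3,5,6,7} → only 9 remains.
row 7, column 5 = 5: row 7 has {1,3,4,6,7,8,9}; col 5 has {2,8}; box has {3,4,6,7,8} → only 5 remains.
row 7, column 8 = 2: row 7 has {1,3,4,5,6,7,8,9}; col 8 has {9}; box has {1,4,6,7,9} → only 2 remains.
row 8, column 5 = 1: row 8 has {2,3,4,6,7,9}; col 5 has {2,5,8}; box has {3,4,5,6,7,8} → only 1 remains.
row 9, column 5 = 9: row 9 has {1,5,6,7}; col 5 has {1,2,5,8}; box has {1,3,4,5,6,7,8} → only 9 remains.
row 9, column 6 = 2: row 9 has {1,5,6,7,9}; col 6 has {3,4,6,8}; box has {1,3,4,5,6,7,8,9} → only 2 remains.
row 5, column 5 = 3: in row 5, 3 can only go here (every other open cell in that row sees a 3).
row 9, column 8 = 3: in row 9, 3 can only go here (every other open cell in that row sees a 3).
row 2, column 3 = 6: in column 3, 6 can only go here (every other open cell in that column sees a 6).
row 2, column 9 = 8: row 2 has {1,2,3,5,6,9}; col 9 has {1,3,4,7}; box has {1,3} → only 8 remains.
row 8, column 9 = 5: row 8 has {1,2,3,4,6,7,9}; col 9 has {1,3,4,7,8}; box has {1,2,3,4,6,7,9} → only 5 remains.
row 8, column 7 = 8: row 8 has {1,2,3,4,5,6,7,9}; col 7 has {1,3,6,7,9}; box has {1,2,3,4,5,6,7,9} → only 8 remains.
row 1, column 8 = 5: in row 1, 5 can only go here (every other open cell in that row sees a 5).
row 1, column 9 = 6: in row 1, 6 can only go here (every other open cell in that row sees a 6).
row 5, column 9 = 2: row 5 has {3,8,9}; col 9 has {1,3,4,5,6,7,8}; box has {3,7,9} → only 2 remains.
row 6, column 7 = 5: row 6 has {3,4}; col 7 has {1,3,6,7,8,9}; box has {2,3,7,9} → only 5 remains.
row 3, column 9 = 9: row 3 has {3,5,6,8}; col 9 has {1,2,3,4,5,6,7,8}; box has {1,3,5,6,8} → only 9 remains.
row 4, column 7 = 4: row 4 has {1,2,3,6,7}; col 7 has {1,3,5,6,7,8,9}; box has {2,3,5,7,9} → only 4 remains.
row 4, column 8 = 8: row 4 has {1,2,3,4,6,7}; col 8 has {2,3,5,9}; box has {2,3,4,5,7,9} → only 8 remains.
row 3, column 7 = 2: row 3 has {3,5,6,8,9}; col 7 has {1,3,4,5,6,7,8,9}; box has {1,3,5,6,8,9} → only 2 remains.
row 4, column 3 = 9: row 4 has {1,2,3,4,6,7,8}; col 3 has {3,5,6,7,8}; box has {3,6} → only 9 remains.
row 4, column 6 = 5: row 4 has {1,2,3,4,6,7,8,9}; col 6 has {2,3,4,6,8}; box has {1,2,3,4,8} → only 5 remains.
row 5, column 6 = 7: row 5 has {2,3,8,9}; col 6 has {2,3,4,5,6,8}; box has {1,2,3,4,5,8} → only 7 remains.
row 6, column 5 = 6: row 6 has {3,4,5}; col 5 has {1,2,3,5,8,9}; box has {1,2,3,4,5,7,8} → only 6 remains.
row 6, column 6 = 9: row 6 has {3,4,5,6}; col 6 has {2,3,4,5,6,7,8}; box has {1,2,3,4,5,6,7,8} → only 9 remains.
row 6, column 8 = 1: row 6 has {3,4,5,6,9}; col 8 has {2,3,5,8,9}; box has {2,3,4,5,7,8,9} → only 1 remains.
row 1, column 6 = 1: row 1 has {2,3,5,6,8}; col 6 has {2,3,4,5,6,7,8,9}; box has {2,3,5,6,8,9} → only 1 remains.
row 5, column 2 = 4: row 5 has {2,3,7,8,9}; col 2 has {1,2,3,5,6}; box has {3,6,9} → only 4 remains.
row 5, column 3 = 1: row 5 has {2,3,4,7,8,9}; col 3 has {3,5,6,7,8,9}; box has {3,4,6,9} → only 1 remains.
row 5, column 8 = 6: row 5 has {1,2,3,4,7,8,9}; col 8 has {1,2,3,5,8,9}; box has {1,2,3,4,5,7,8,9} → only 6 remains.
row 6, column 3 = 2: row 6 has {1,3,4,5,6,9}; col 3 has {1,3,5,6,7,8,9}; box has {1,3,4,6,9} → only 2 remains.
row 9, column 2 = 8: row 9 has {1,2,3,5,6,7,9}; col 2 has {1,2,3,4,5,6}; box has {1,2,3,5,6,7,9} → only 8 remains.
row 3, column 3 = 4: row 3 has {2,3,5,6,8,9}; col 3 has {1,2,3,5,6,7,8,9}; box has {2,3,5,6,8} → only 4 remains.
row 3, column 8 = 7: row 3 has {2,3,4,5,6,8,9}; col 8 has {1,2,3,5,6,8,9}; box has {1,2,3,5,6,8,9} → only 7 remains.
row 5, column 1 = 5: row 5 has {1,2,3,4,6,7,8,9}; col 1 has {2,3,6,9}; box has {1,2,3,4,6,9} → only 5 remains.
row 6, column 2 = 7: row 6 has {1,2,3,4,5,6,9}; col 2 has {1,2,3,4,5,6,8}; box has {1,2,3,4,5,6,9} → only 7 remains.
row 9, column 1 = 4: row 9 has {1,2,3,5,6,7,8,9}; col 1 has {2,3,5,6,9}; box has {1,2,3,5,6,7,8,9} → only 4 remains.
row 1, column 1 = 7: row 1 has {1,2,3,5,6,8}; col 1 has {2,3,4,5,6,9}; box has {2,3,4,5,6,8} → only 7 remains.
row 1, column 2 = 9: row 1 has {1,2,3,5,6,7,8}; col 2 has {1,2,3,4,5,6,7,8}; box has {2,3,4,5,6,7,8} → only 9 remains.
row 1, column 5 = 4: row 1 has {1,2,3,5,6,7,8,9}; col 5 has {1,2,3,5,6,8,9}; box has {1,2,3,5,6,8,9} → only 4 remains.
row 2, column 5 = 7: row 2 has {1,2,3,5,6,8,9}; col 5 has {1,2,3,4,5,6,8,9}; box has {1,2,3,4,5,6,8,9} → only 7 remains.
row 2, column 8 = 4: row 2 has {1,2,3,5,6,7,8,9}; col 8 has {1,2,3,5,6,7,8,9}; box has {1,2,3,5,6,7,8,9} → only 4 remains.
row 3, column 1 = 1: row 3 has {2,3,4,5,6,7,8,9}; col 1 has {2,3,4,5,6,7,9}; box has {2,3,4,5,6,7,8,9} → only 1 remains.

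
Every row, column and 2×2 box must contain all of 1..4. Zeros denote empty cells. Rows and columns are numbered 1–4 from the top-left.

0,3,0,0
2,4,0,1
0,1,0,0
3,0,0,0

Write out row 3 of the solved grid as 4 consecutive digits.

4123

r1c1 = 1: row 1 has {3}; col 1 has {2,3}; box has {2,3,4} → only 1 remains.
r2c3 = 3: row 2 has {1,2,4}; col 3 has {}; box has {1} → only 3 remains.
r3c1 = 4: row 3 has {1}; col 1 has {1,2,3}; box has {1,3} → only 4 remains.
r3c3 = 2: row 3 has {1,4}; col 3 has {3}; box has {} → only 2 remains.
r3c4 = 3: row 3 has {1,2,4}; col 4 has {1}; box has {2} → only 3 remains.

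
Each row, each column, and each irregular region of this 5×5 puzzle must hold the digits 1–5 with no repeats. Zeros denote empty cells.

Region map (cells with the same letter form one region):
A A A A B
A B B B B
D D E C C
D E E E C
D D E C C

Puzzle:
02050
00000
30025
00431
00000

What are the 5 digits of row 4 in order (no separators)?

r3c3 = 1: row 3 has {2,3,5}; col 3 has {4}; region has {3,4} → only 1 remains.
r4c2 = 5: row 4 has {1,3,4}; col 2 has {2}; region has {1,3,4} → only 5 remains.
r5c3 = 2: row 5 has {}; col 3 has {1,4}; region has {1,3,4,5} → only 2 remains.
r5c4 = 4: row 5 has {2}; col 4 has {2,3,5}; region has {1,2,5} → only 4 remains.
r5c5 = 3: row 5 has {2,4}; col 5 has {1,5}; region has {1,2,4,5} → only 3 remains.
r1c3 = 3: row 1 has {2,5}; col 3 has {1,2,4}; region has {2,5} → only 3 remains.
r1c5 = 4: row 1 has {2,3,5}; col 5 has {1,3,5}; region has {} → only 4 remains.
r2c3 = 5: row 2 has {}; col 3 has {1,2,3,4}; region has {4} → only 5 remains.
r2c4 = 1: row 2 has {5}; col 4 has {2,3,4,5}; region has {4,5} → only 1 remains.
r2c5 = 2: row 2 has {1,5}; col 5 has {1,3,4,5}; region has {1,4,5} → only 2 remains.
r3c2 = 4: row 3 has {1,2,3,5}; col 2 has {2,5}; region has {3} → only 4 remains.
r4c1 = 2: row 4 has {1,3,4,5}; col 1 has {3}; region has {3,4} → only 2 remains.

25431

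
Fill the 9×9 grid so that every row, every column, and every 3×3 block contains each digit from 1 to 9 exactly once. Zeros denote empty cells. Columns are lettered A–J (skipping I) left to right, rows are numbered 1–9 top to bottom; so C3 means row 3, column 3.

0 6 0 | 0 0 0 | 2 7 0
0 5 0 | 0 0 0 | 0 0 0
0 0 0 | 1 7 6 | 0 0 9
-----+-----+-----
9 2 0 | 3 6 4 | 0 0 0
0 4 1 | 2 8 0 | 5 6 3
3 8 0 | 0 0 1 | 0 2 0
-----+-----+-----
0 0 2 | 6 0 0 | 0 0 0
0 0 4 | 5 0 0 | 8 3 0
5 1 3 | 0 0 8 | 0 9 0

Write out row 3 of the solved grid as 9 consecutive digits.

238176459

B3 = 3: row 3 has {1,6,7,9}; col 2 has {1,2,4,5,6,8}; box has {5,6} → only 3 remains.
C3 = 8: row 3 has {1,3,6,7,9}; col 3 has {1,2,3,4}; box has {3,5,6} → only 8 remains.
G3 = 4: row 3 has {1,3,6,7,8,9}; col 7 has {2,5,8}; box has {2,7,9} → only 4 remains.
H3 = 5: row 3 has {1,3,4,6,7,8,9}; col 8 has {2,3,6,7,9}; box has {2,4,7,9} → only 5 remains.
A5 = 7 (sole candidate).
F5 = 9 (sole candidate).
D6 = 7 (sole candidate).
E6 = 5 (sole candidate).
G6 = 9 (sole candidate).
J6 = 4 (sole candidate).
A7 = 8 (sole candidate).
A8 = 6 (sole candidate).
D9 = 4 (sole candidate).
E9 = 2 (sole candidate).
C1 = 9 (sole candidate).
D1 = 8 (sole candidate).
J1 = 1 (sole candidate).
C2 = 7 (sole candidate).
D2 = 9 (sole candidate).
H2 = 8 (sole candidate).
J2 = 6 (sole candidate).
A3 = 2: row 3 has {1,3,4,5,6,7,8,9}; col 1 has {3,5,6,7,8,9}; box has {3,5,6,7,8,9} → only 2 remains.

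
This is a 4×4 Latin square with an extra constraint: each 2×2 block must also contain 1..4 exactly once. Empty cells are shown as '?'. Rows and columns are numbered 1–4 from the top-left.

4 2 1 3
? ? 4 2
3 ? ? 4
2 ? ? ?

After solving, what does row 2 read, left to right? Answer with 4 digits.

R2C1 = 1: row 2 has {2,4}; col 1 has {2,3,4}; box has {2,4} → only 1 remains.
R2C2 = 3: row 2 has {1,2,4}; col 2 has {2}; box has {1,2,4} → only 3 remains.

1342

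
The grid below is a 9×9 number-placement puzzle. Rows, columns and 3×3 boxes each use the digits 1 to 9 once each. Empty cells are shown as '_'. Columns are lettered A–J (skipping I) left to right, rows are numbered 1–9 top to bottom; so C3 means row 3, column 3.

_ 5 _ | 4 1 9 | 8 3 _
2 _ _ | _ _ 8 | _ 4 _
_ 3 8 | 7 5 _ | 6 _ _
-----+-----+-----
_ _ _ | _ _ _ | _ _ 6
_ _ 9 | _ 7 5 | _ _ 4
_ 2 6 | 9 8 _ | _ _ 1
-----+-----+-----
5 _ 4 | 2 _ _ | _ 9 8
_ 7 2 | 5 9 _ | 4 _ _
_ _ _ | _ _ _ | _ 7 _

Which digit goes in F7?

C1 = 7 (sole candidate).
J1 = 2 (sole candidate).
C2 = 1 (sole candidate).
F3 = 2 (sole candidate).
H3 = 1 (sole candidate).
J3 = 9 (sole candidate).
H6 = 5 (sole candidate).
H8 = 6 (sole candidate).
J8 = 3 (sole candidate).
C9 = 3 (sole candidate).
J9 = 5 (sole candidate).
A1 = 6 (sole candidate).
B2 = 9 (sole candidate).
J2 = 7 (sole candidate).
A3 = 4 (sole candidate).
C4 = 5 (sole candidate).
G7 = 1 (sole candidate).
F8 = 1 (sole candidate).
G9 = 2 (sole candidate).
G2 = 5 (sole candidate).
G5 = 3 (sole candidate).
G6 = 7 (sole candidate).
B7 = 6 (sole candidate).
E7 = 3 (sole candidate).
F7 = 7: row 7 has {1,2,3,4,5,6,8,9}; col 6 has {1,2,5,8,9}; box has {1,2,3,5,9} → only 7 remains.

7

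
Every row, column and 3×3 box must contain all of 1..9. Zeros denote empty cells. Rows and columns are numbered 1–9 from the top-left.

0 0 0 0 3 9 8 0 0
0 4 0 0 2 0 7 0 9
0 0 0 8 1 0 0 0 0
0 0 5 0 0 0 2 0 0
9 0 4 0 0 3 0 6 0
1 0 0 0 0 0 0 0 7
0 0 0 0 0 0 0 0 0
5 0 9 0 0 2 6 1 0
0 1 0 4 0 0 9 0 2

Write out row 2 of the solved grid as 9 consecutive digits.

841625739

R2C3 = 1: in row 2, 1 can only go here (every other open cell in that row sees a 1).
R1C9 = 1 (hidden single in row 1).
R1C8 = 4 (hidden single in row 1).
R2C1 = 8: in row 2, 8 can only go here (every other open cell in that row sees an 8).
R2C8 = 3: in row 2, 3 can only go here (every other open cell in that row sees a 3).
R3C7 = 5 (sole candidate).
R3C8 = 2 (sole candidate).
R3C9 = 6 (sole candidate).
R5C7 = 1 (sole candidate).
R3C2 = 9 (hidden single in row 3).
R3C6 = 4 (hidden single in row 3).
R8C9 = 4 (hidden single in row 8).
R7C7 = 3 (sole candidate).
R6C7 = 4 (sole candidate).
R4C5 = 4 (hidden single in row 4).
R7C1 = 4 (hidden single in row 7).
R1C1 = 2 (hidden single in column 1).
R1C2 = 5 (hidden single in column 2).
R8C4 = 3 (hidden single in column 4).
R4C9 = 3 (hidden single in column 9).
R6C2 = 3 (hidden single in column 2).
R1C3 = 6 (hidden single in box 1).
R1C4 = 7 (sole candidate).
Singles propagation stalls before every target cell is settled. Branch on R5C4 (candidates {2,5}).
  Try R5C4 = 2: this forces R6C3=2, R7C2=2, R4C2=6, R4C1=7, R5C2=8, R5C9=5, R7C9=8, R8C2=7; then R7C3 has no candidate left — contradiction.
So R5C4 = 5.
R2C4 = 6: row 2 has {1,2,3,4,7,8,9}; col 4 has {3,4,5,7,8}; box has {1,2,3,4,7,8,9} → only 6 remains.
R2C6 = 5: row 2 has {1,2,3,4,6,7,8,9}; col 6 has {2,3,4,9}; box has {1,2,3,4,6,7,8,9} → only 5 remains.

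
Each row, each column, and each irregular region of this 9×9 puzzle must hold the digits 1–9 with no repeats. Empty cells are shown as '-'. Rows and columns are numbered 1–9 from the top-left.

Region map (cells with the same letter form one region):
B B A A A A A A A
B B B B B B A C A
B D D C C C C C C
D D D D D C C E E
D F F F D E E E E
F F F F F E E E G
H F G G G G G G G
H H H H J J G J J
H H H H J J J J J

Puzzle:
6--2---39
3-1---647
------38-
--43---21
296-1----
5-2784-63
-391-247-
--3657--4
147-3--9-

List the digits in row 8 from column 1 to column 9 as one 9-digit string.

923657814

row 1, column 5 = 4: row 1 has {2,3,6,9}; col 5 has {1,3,5,8}; region has {2,3,6,7,9} → only 4 remains.
row 3, column 3 = 5: row 3 has {3,8}; col 3 has {1,2,3,4,6,7,9}; region has {1,2,3,4} → only 5 remains.
row 3, column 4 = 9: row 3 has {3,5,8}; col 4 has {1,2,3,6,7}; region has {3,4,8} → only 9 remains.
row 5, column 4 = 4: row 5 has {1,2,6,9}; col 4 has {1,2,3,6,7,9}; region has {2,3,5,6,7,8,9} → only 4 remains.
row 5, column 8 = 5: row 5 has {1,2,4,6,9}; col 8 has {2,3,4,6,7,8,9}; region has {1,2,4,6} → only 5 remains.
row 5, column 9 = 8: row 5 has {1,2,4,5,6,9}; col 9 has {1,3,4,7,9}; region has {1,2,4,5,6} → only 8 remains.
row 6, column 2 = 1: row 6 has {2,3,4,5,6,7,8}; col 2 has {3,4,9}; region has {2,3,4,5,6,7,8,9} → only 1 remains.
row 6, column 7 = 9: row 6 has {1,2,3,4,5,6,7,8}; col 7 has {3,4,6}; region has {1,2,4,5,6,8} → only 9 remains.
row 7, column 1 = 8: row 7 has {1,2,3,4,7,9}; col 1 has {1,2,3,5,6}; region has {1,3,4,6,7} → only 8 remains.
row 7, column 5 = 6: row 7 has {1,2,3,4,7,8,9}; col 5 has {1,3,4,5,8}; region has {1,2,3,4,7,9} → only 6 remains.
row 7, column 9 = 5: row 7 has {1,2,3,4,6,7,8,9}; col 9 has {1,3,4,7,8,9}; region has {1,2,3,4,6,7,9} → only 5 remains.
row 8, column 1 = 9: row 8 has {3,4,5,6,7}; col 1 has {1,2,3,5,6,8}; region has {1,3,4,6,7,8} → only 9 remains.
row 8, column 2 = 2: row 8 has {3,4,5,6,7,9}; col 2 has {1,3,4,9}; region has {1,3,4,6,7,8,9} → only 2 remains.
row 8, column 7 = 8: row 8 has {2,3,4,5,6,7,9}; col 7 has {3,4,6,9}; region has {1,2,3,4,5,6,7,9} → only 8 remains.
row 8, column 8 = 1: row 8 has {2,3,4,5,6,7,8,9}; col 8 has {2,3,4,5,6,7,8,9}; region has {3,4,5,7,9} → only 1 remains.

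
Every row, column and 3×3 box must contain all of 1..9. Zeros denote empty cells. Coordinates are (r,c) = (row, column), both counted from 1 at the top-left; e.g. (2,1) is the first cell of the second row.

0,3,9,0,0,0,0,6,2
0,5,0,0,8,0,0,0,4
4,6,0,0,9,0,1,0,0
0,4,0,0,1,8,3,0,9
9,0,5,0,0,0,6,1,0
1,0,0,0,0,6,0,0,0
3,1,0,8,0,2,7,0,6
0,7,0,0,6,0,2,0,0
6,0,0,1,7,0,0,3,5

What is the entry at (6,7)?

(2,7) = 9 (sole candidate).
(2,8) = 7 (sole candidate).
(7,3) = 4 (sole candidate).
(7,5) = 5 (sole candidate).
(7,8) = 9 (sole candidate).
(8,3) = 8 (sole candidate).
(8,8) = 4 (sole candidate).
(8,9) = 1 (sole candidate).
(9,3) = 2 (sole candidate).
(9,7) = 8 (sole candidate).
(1,5) = 4 (sole candidate).
(1,7) = 5 (sole candidate).
(2,1) = 2 (sole candidate).
(2,3) = 1 (sole candidate).
(2,6) = 3 (sole candidate).
(3,3) = 7 (sole candidate).
(3,6) = 5 (sole candidate).
(3,8) = 8 (sole candidate).
(3,9) = 3 (sole candidate).
(4,1) = 7 (sole candidate).
(4,3) = 6 (sole candidate).
(6,3) = 3 (sole candidate).
(6,5) = 2 (sole candidate).
(6,7) = 4: row 6 has {1,2,3,6}; col 7 has {1,2,3,5,6,7,8,9}; box has {1,3,6,9} → only 4 remains.

4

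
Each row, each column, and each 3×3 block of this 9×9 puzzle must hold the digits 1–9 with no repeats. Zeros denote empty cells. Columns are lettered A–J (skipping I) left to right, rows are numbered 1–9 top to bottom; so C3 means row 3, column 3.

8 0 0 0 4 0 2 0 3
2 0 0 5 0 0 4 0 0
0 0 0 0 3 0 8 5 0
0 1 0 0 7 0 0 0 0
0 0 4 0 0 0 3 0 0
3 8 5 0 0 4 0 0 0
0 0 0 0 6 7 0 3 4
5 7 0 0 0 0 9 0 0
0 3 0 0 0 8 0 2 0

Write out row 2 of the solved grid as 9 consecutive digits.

293586417

B1 = 5 (hidden single in row 1).
C2 = 3: in row 2, 3 can only go here (every other open cell in that row sees a 3).
E2 = 8: in row 2, 8 can only go here (every other open cell in that row sees an 8).
H4 = 4 (hidden single in row 4).
G7 = 5 (hidden single in row 7).
C7 = 8 (hidden single in row 7).
G4 = 6 (sole candidate).
A4 = 9 (sole candidate).
C4 = 2 (sole candidate).
B5 = 6 (sole candidate).
A7 = 1 (sole candidate).
C8 = 6 (sole candidate).
A9 = 4 (sole candidate).
C9 = 9 (sole candidate).
D9 = 1 (sole candidate).
E9 = 5 (sole candidate).
G9 = 7 (sole candidate).
J9 = 6 (sole candidate).
B2 = 9: row 2 has {2,3,4,5,8}; col 2 has {1,3,5,6,7,8}; box has {2,3,5,8} → only 9 remains.
B3 = 4 (sole candidate).
A5 = 7 (sole candidate).
G6 = 1 (sole candidate).
B7 = 2 (sole candidate).
D7 = 9 (sole candidate).
E8 = 2 (sole candidate).
F8 = 3 (sole candidate).
A3 = 6 (sole candidate).
F4 = 5 (sole candidate).
J4 = 8 (sole candidate).
H5 = 9 (sole candidate).
E6 = 9 (sole candidate).
H6 = 7 (sole candidate).
J6 = 2 (sole candidate).
D8 = 4 (sole candidate).
J8 = 1 (sole candidate).
J2 = 7: row 2 has {2,3,4,5,8,9}; col 9 has {1,2,3,4,6,8}; box has {2,3,4,5,8} → only 7 remains.
J3 = 9 (sole candidate).
D4 = 3 (sole candidate).
E5 = 1 (sole candidate).
F5 = 2 (sole candidate).
J5 = 5 (sole candidate).
D6 = 6 (sole candidate).
H8 = 8 (sole candidate).
D1 = 7 (sole candidate).
D3 = 2 (sole candidate).
F3 = 1 (sole candidate).
D5 = 8 (sole candidate).
C1 = 1 (sole candidate).
H1 = 6 (sole candidate).
F2 = 6: row 2 has {2,3,4,5,7,8,9}; col 6 has {1,2,3,4,5,7,8}; box has {1,2,3,4,5,7,8} → only 6 remains.
H2 = 1: row 2 has {2,3,4,5,6,7,8,9}; col 8 has {2,3,4,5,6,7,8,9}; box has {2,3,4,5,6,7,8,9} → only 1 remains.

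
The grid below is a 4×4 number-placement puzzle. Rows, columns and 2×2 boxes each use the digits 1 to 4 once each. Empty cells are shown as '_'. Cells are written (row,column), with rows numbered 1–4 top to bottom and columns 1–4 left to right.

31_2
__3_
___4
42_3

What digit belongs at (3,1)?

1

(1,3) = 4: row 1 has {1,2,3}; col 3 has {3}; box has {2,3} → only 4 remains.
(2,1) = 2: row 2 has {3}; col 1 has {3,4}; box has {1,3} → only 2 remains.
(2,2) = 4: row 2 has {2,3}; col 2 has {1,2}; box has {1,2,3} → only 4 remains.
(2,4) = 1: row 2 has {2,3,4}; col 4 has {2,3,4}; box has {2,3,4} → only 1 remains.
(3,1) = 1: row 3 has {4}; col 1 has {2,3,4}; box has {2,4} → only 1 remains.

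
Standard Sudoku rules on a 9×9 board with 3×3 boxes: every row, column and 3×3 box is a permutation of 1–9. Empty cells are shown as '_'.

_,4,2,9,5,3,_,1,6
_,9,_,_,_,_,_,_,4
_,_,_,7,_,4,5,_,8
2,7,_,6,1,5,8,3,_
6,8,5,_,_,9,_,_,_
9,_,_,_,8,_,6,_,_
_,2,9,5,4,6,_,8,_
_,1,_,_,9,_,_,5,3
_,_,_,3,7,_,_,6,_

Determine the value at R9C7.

9

R1C7 = 7: row 1 has {1,2,3,4,5,6,9}; col 7 has {5,6,8}; box has {1,4,5,6,8} → only 7 remains.
R2C8 = 2: row 2 has {4,9}; col 8 has {1,3,5,6,8}; box has {1,4,5,6,7,8} → only 2 remains.
R3C8 = 9: row 3 has {4,5,7,8}; col 8 has {1,2,3,5,6,8}; box has {1,2,4,5,6,7,8} → only 9 remains.
R4C3 = 4: row 4 has {1,2,3,5,6,7,8}; col 3 has {2,5,9}; box has {2,5,6,7,8,9} → only 4 remains.
R4C9 = 9: row 4 has {1,2,3,4,5,6,7,8}; col 9 has {3,4,6,8}; box has {3,6,8} → only 9 remains.
R6C2 = 3: row 6 has {6,8,9}; col 2 has {1,2,4,7,8,9}; box has {2,4,5,6,7,8,9} → only 3 remains.
R6C3 = 1: row 6 has {3,6,8,9}; col 3 has {2,4,5,9}; box has {2,3,4,5,6,7,8,9} → only 1 remains.
R7C7 = 1: row 7 has {2,4,5,6,8,9}; col 7 has {5,6,7,8}; box has {3,5,6,8} → only 1 remains.
R7C9 = 7: row 7 has {1,2,4,5,6,8,9}; col 9 has {3,4,6,8,9}; box has {1,3,5,6,8} → only 7 remains.
R9C2 = 5: row 9 has {3,6,7}; col 2 has {1,2,3,4,7,8,9}; box has {1,2,9} → only 5 remains.
R9C3 = 8: row 9 has {3,5,6,7}; col 3 has {1,2,4,5,9}; box has {1,2,5,9} → only 8 remains.
R9C9 = 2: row 9 has {3,5,6,7,8}; col 9 has {3,4,6,7,8,9}; box has {1,3,5,6,7,8} → only 2 remains.
R1C1 = 8: row 1 has {1,2,3,4,5,6,7,9}; col 1 has {2,6,9}; box has {2,4,9} → only 8 remains.
R2C5 = 6: row 2 has {2,4,9}; col 5 has {1,4,5,7,8,9}; box has {3,4,5,7,9} → only 6 remains.
R2C7 = 3: row 2 has {2,4,6,9}; col 7 has {1,5,6,7,8}; box has {1,2,4,5,6,7,8,9} → only 3 remains.
R3C2 = 6: row 3 has {4,5,7,8,9}; col 2 has {1,2,3,4,5,7,8,9}; box has {2,4,8,9} → only 6 remains.
R3C3 = 3: row 3 has {4,5,6,7,8,9}; col 3 has {1,2,4,5,8,9}; box has {2,4,6,8,9} → only 3 remains.
R3C5 = 2: row 3 has {3,4,5,6,7,8,9}; col 5 has {1,4,5,6,7,8,9}; box has {3,4,5,6,7,9} → only 2 remains.
R5C5 = 3: row 5 has {5,6,8,9}; col 5 has {1,2,4,5,6,7,8,9}; box has {1,5,6,8,9} → only 3 remains.
R5C9 = 1: row 5 has {3,5,6,8,9}; col 9 has {2,3,4,6,7,8,9}; box has {3,6,8,9} → only 1 remains.
R6C9 = 5: row 6 has {1,3,6,8,9}; col 9 has {1,2,3,4,6,7,8,9}; box has {1,3,6,8,9} → only 5 remains.
R7C1 = 3: row 7 has {1,2,4,5,6,7,8,9}; col 1 has {2,6,8,9}; box has {1,2,5,8,9} → only 3 remains.
R8C7 = 4: row 8 has {1,3,5,9}; col 7 has {1,3,5,6,7,8}; box has {1,2,3,5,6,7,8} → only 4 remains.
R9C1 = 4: row 9 has {2,3,5,6,7,8}; col 1 has {2,3,6,8,9}; box has {1,2,3,5,8,9} → only 4 remains.
R9C6 = 1: row 9 has {2,3,4,5,6,7,8}; col 6 has {3,4,5,6,9}; box has {3,4,5,6,7,9} → only 1 remains.
R9C7 = 9: row 9 has {1,2,3,4,5,6,7,8}; col 7 has {1,3,4,5,6,7,8}; box has {1,2,3,4,5,6,7,8} → only 9 remains.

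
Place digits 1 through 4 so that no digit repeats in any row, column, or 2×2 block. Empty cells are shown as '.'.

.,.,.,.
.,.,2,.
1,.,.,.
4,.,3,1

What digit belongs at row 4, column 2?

2

row 2, column 1 = 3 (sole candidate).
row 2, column 4 = 4 (sole candidate).
row 3, column 3 = 4 (sole candidate).
row 3, column 4 = 2 (sole candidate).
row 4, column 2 = 2: row 4 has {1,3,4}; col 2 has {}; box has {1,4} → only 2 remains.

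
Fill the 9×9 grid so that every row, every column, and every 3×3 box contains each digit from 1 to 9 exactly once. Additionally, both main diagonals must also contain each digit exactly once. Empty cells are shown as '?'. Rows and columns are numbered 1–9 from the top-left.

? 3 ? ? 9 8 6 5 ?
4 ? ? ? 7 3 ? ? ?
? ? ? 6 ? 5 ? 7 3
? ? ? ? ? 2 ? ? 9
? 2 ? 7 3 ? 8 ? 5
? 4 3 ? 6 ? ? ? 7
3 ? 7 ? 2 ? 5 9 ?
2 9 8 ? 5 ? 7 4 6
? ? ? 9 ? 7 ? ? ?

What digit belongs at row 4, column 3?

row 8, column 6 = 1 (sole candidate).
row 6, column 6 = 9 (sole candidate).
row 8, column 4 = 3 (sole candidate).
row 5, column 6 = 4 (sole candidate).
row 7, column 6 = 6 (sole candidate).
row 7, column 2 = 1 (sole candidate).
row 7, column 9 = 8 (sole candidate).
row 3, column 2 = 8 (sole candidate).
row 7, column 4 = 4 (sole candidate).
row 9, column 5 = 8 (sole candidate).
row 2, column 2 = 6 (sole candidate).
row 4, column 5 = 1 (sole candidate).
row 9, column 2 = 5 (sole candidate).
row 3, column 5 = 4 (sole candidate).
row 3, column 7 = 1 (sole candidate).
row 4, column 2 = 7 (sole candidate).
row 4, column 4 = 8 (sole candidate).
row 6, column 4 = 5 (sole candidate).
row 6, column 7 = 2 (sole candidate).
row 6, column 8 = 1 (sole candidate).
row 9, column 1 = 6 (sole candidate).
row 9, column 3 = 4 (sole candidate).
row 9, column 7 = 3 (sole candidate).
row 9, column 8 = 2 (sole candidate).
row 9, column 9 = 1 (sole candidate).
row 1, column 1 = 7 (sole candidate).
row 1, column 9 = 4 (sole candidate).
row 2, column 7 = 9 (sole candidate).
row 2, column 8 = 8 (sole candidate).
row 2, column 9 = 2 (sole candidate).
row 3, column 1 = 9 (sole candidate).
row 3, column 3 = 2 (sole candidate).
row 4, column 1 = 5 (sole candidate).
row 4, column 3 = 6: row 4 has {1,2,5,7,8,9}; col 3 has {2,3,4,7,8}; box has {2,3,4,5,7} → only 6 remains.

6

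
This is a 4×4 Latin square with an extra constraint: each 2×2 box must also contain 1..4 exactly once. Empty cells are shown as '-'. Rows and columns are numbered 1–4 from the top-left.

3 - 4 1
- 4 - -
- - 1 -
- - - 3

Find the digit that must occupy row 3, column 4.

4

row 1, column 2 = 2: row 1 has {1,3,4}; col 2 has {4}; box has {3,4} → only 2 remains.
row 2, column 1 = 1: row 2 has {4}; col 1 has {3}; box has {2,3,4} → only 1 remains.
row 2, column 4 = 2: row 2 has {1,4}; col 4 has {1,3}; box has {1,4} → only 2 remains.
row 3, column 2 = 3: row 3 has {1}; col 2 has {2,4}; box has {} → only 3 remains.
row 3, column 4 = 4: row 3 has {1,3}; col 4 has {1,2,3}; box has {1,3} → only 4 remains.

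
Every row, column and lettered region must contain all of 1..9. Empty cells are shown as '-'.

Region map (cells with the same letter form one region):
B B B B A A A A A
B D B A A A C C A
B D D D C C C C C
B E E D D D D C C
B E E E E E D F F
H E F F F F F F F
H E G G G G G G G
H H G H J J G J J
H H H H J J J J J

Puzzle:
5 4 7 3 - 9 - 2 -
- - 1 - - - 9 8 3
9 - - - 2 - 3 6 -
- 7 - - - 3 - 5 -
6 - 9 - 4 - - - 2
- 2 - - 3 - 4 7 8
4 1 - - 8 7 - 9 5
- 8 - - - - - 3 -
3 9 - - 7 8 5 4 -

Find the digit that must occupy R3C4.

R2C1 = 2 (sole candidate).
R3C2 = 5 (sole candidate).
R4C1 = 8 (sole candidate).
R4C3 = 6 (sole candidate).
R5C2 = 3 (sole candidate).
R5C6 = 5 (sole candidate).
R5C8 = 1 (sole candidate).
R6C1 = 1 (sole candidate).
R6C3 = 5 (sole candidate).
R6C6 = 6 (sole candidate).
R8C1 = 7 (sole candidate).
R9C3 = 2 (sole candidate).
R9C4 = 6 (sole candidate).
R9C9 = 1 (sole candidate).
R1C9 = 6 (sole candidate).
R2C2 = 6 (sole candidate).
R2C5 = 5 (sole candidate).
R2C6 = 4 (sole candidate).
R3C6 = 1 (sole candidate).
R4C9 = 4 (sole candidate).
R5C4 = 8 (sole candidate).
R5C7 = 7 (sole candidate).
R6C4 = 9 (sole candidate).
R7C3 = 3 (sole candidate).
R7C4 = 2 (sole candidate).
R7C7 = 6 (sole candidate).
R8C3 = 4 (sole candidate).
R8C4 = 5 (sole candidate).
R8C6 = 2 (sole candidate).
R8C7 = 1 (sole candidate).
R8C9 = 9 (sole candidate).
R1C5 = 1 (sole candidate).
R1C7 = 8 (sole candidate).
R2C4 = 7 (sole candidate).
R3C3 = 8 (sole candidate).
R3C4 = 4: row 3 has {1,2,3,5,6,8,9}; col 4 has {2,3,5,6,7,8,9}; region has {3,5,6,7,8} → only 4 remains.

4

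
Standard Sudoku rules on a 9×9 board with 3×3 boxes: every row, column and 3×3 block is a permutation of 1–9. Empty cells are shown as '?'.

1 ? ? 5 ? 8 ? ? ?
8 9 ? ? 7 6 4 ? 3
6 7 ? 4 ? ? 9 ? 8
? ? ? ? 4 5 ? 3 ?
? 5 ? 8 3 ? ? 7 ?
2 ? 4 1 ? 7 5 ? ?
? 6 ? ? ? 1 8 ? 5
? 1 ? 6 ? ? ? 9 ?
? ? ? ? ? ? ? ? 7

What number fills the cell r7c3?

9

r2c4 = 2: row 2 has {3,4,6,7,8,9}; col 4 has {1,4,5,6,8}; box has {4,5,6,7,8} → only 2 remains.
r3c5 = 1: row 3 has {4,6,7,8,9}; col 5 has {3,4,7}; box has {2,4,5,6,7,8} → only 1 remains.
r3c6 = 3: row 3 has {1,4,6,7,8,9}; col 6 has {1,5,6,7,8}; box has {1,2,4,5,6,7,8} → only 3 remains.
r4c2 = 8: row 4 has {3,4,5}; col 2 has {1,5,6,7,9}; box has {2,4,5} → only 8 remains.
r4c4 = 9: row 4 has {3,4,5,8}; col 4 has {1,2,4,5,6,8}; box has {1,3,4,5,7,8} → only 9 remains.
r5c1 = 9: row 5 has {3,5,7,8}; col 1 has {1,2,6,8}; box has {2,4,5,8} → only 9 remains.
r5c6 = 2: row 5 has {3,5,7,8,9}; col 6 has {1,3,5,6,7,8}; box has {1,3,4,5,7,8,9} → only 2 remains.
r6c2 = 3: row 6 has {1,2,4,5,7}; col 2 has {1,5,6,7,8,9}; box has {2,4,5,8,9} → only 3 remains.
r6c5 = 6: row 6 has {1,2,3,4,5,7}; col 5 has {1,3,4,7}; box has {1,2,3,4,5,7,8,9} → only 6 remains.
r6c8 = 8: row 6 has {1,2,3,4,5,6,7}; col 8 has {3,7,9}; box has {3,5,7} → only 8 remains.
r6c9 = 9: row 6 has {1,2,3,4,5,6,7,8}; col 9 has {3,5,7,8}; box has {3,5,7,8} → only 9 remains.
r8c6 = 4: row 8 has {1,6,9}; col 6 has {1,2,3,5,6,7,8}; box has {1,6} → only 4 remains.
r8c9 = 2: row 8 has {1,4,6,9}; col 9 has {3,5,7,8,9}; box has {5,7,8,9} → only 2 remains.
r9c4 = 3: row 9 has {7}; col 4 has {1,2,4,5,6,8,9}; box has {1,4,6} → only 3 remains.
r9c6 = 9: row 9 has {3,7}; col 6 has {1,2,3,4,5,6,7,8}; box has {1,3,4,6} → only 9 remains.
r1c5 = 9: row 1 has {1,5,8}; col 5 has {1,3,4,6,7}; box has {1,2,3,4,5,6,7,8} → only 9 remains.
r1c9 = 6: row 1 has {1,5,8,9}; col 9 has {2,3,5,7,8,9}; box has {3,4,8,9} → only 6 remains.
r2c3 = 5: row 2 has {2,3,4,6,7,8,9}; col 3 has {4}; box has {1,6,7,8,9} → only 5 remains.
r2c8 = 1: row 2 has {2,3,4,5,6,7,8,9}; col 8 has {3,7,8,9}; box has {3,4,6,8,9} → only 1 remains.
r3c3 = 2: row 3 has {1,3,4,6,7,8,9}; col 3 has {4,5}; box has {1,5,6,7,8,9} → only 2 remains.
r3c8 = 5: row 3 has {1,2,3,4,6,7,8,9}; col 8 has {1,3,7,8,9}; box has {1,3,4,6,8,9} → only 5 remains.
r4c1 = 7: row 4 has {3,4,5,8,9}; col 1 has {1,2,6,8,9}; box has {2,3,4,5,8,9} → only 7 remains.
r4c9 = 1: row 4 has {3,4,5,7,8,9}; col 9 has {2,3,5,6,7,8,9}; box has {3,5,7,8,9} → only 1 remains.
r5c7 = 6: row 5 has {2,3,5,7,8,9}; col 7 has {4,5,8,9}; box has {1,3,5,7,8,9} → only 6 remains.
r5c9 = 4: row 5 has {2,3,5,6,7,8,9}; col 9 has {1,2,3,5,6,7,8,9}; box has {1,3,5,6,7,8,9} → only 4 remains.
r7c4 = 7: row 7 has {1,5,6,8}; col 4 has {1,2,3,4,5,6,8,9}; box has {1,3,4,6,9} → only 7 remains.
r7c5 = 2: row 7 has {1,5,6,7,8}; col 5 has {1,3,4,6,7,9}; box has {1,3,4,6,7,9} → only 2 remains.
r7c8 = 4: row 7 has {1,2,5,6,7,8}; col 8 has {1,3,5,7,8,9}; box has {2,5,7,8,9} → only 4 remains.
r8c7 = 3: row 8 has {1,2,4,6,9}; col 7 has {4,5,6,8,9}; box has {2,4,5,7,8,9} → only 3 remains.
r9c3 = 8: row 9 has {3,7,9}; col 3 has {2,4,5}; box has {1,6} → only 8 remains.
r9c5 = 5: row 9 has {3,7,8,9}; col 5 has {1,2,3,4,6,7,9}; box has {1,2,3,4,6,7,9} → only 5 remains.
r9c7 = 1: row 9 has {3,5,7,8,9}; col 7 has {3,4,5,6,8,9}; box has {2,3,4,5,7,8,9} → only 1 remains.
r9c8 = 6: row 9 has {1,3,5,7,8,9}; col 8 has {1,3,4,5,7,8,9}; box has {1,2,3,4,5,7,8,9} → only 6 remains.
r1c2 = 4: row 1 has {1,5,6,8,9}; col 2 has {1,3,5,6,7,8,9}; box has {1,2,5,6,7,8,9} → only 4 remains.
r1c3 = 3: row 1 has {1,4,5,6,8,9}; col 3 has {2,4,5,8}; box has {1,2,4,5,6,7,8,9} → only 3 remains.
r1c8 = 2: row 1 has {1,3,4,5,6,8,9}; col 8 has {1,3,4,5,6,7,8,9}; box has {1,3,4,5,6,8,9} → only 2 remains.
r4c3 = 6: row 4 has {1,3,4,5,7,8,9}; col 3 has {2,3,4,5,8}; box has {2,3,4,5,7,8,9} → only 6 remains.
r4c7 = 2: row 4 has {1,3,4,5,6,7,8,9}; col 7 has {1,3,4,5,6,8,9}; box has {1,3,4,5,6,7,8,9} → only 2 remains.
r5c3 = 1: row 5 has {2,3,4,5,6,7,8,9}; col 3 has {2,3,4,5,6,8}; box has {2,3,4,5,6,7,8,9} → only 1 remains.
r7c1 = 3: row 7 has {1,2,4,5,6,7,8}; col 1 has {1,2,6,7,8,9}; box has {1,6,8} → only 3 remains.
r7c3 = 9: row 7 has {1,2,3,4,5,6,7,8}; col 3 has {1,2,3,4,5,6,8}; box has {1,3,6,8} → only 9 remains.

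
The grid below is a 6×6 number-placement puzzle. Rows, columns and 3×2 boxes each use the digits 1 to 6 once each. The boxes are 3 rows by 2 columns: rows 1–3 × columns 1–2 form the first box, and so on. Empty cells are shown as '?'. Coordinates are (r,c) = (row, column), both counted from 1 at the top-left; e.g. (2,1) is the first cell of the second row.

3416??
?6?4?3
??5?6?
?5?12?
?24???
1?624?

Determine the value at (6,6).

(1,5) = 5: row 1 has {1,3,4,6}; col 5 has {2,4,6}; box has {3,6} → only 5 remains.
(1,6) = 2: row 1 has {1,3,4,5,6}; col 6 has {3}; box has {3,5,6} → only 2 remains.
(2,3) = 2: row 2 has {3,4,6}; col 3 has {1,4,5,6}; box has {1,4,5,6} → only 2 remains.
(2,5) = 1: row 2 has {2,3,4,6}; col 5 has {2,4,5,6}; box has {2,3,5,6} → only 1 remains.
(3,1) = 2: row 3 has {5,6}; col 1 has {1,3}; box has {3,4,6} → only 2 remains.
(3,2) = 1: row 3 has {2,5,6}; col 2 has {2,4,5,6}; box has {2,3,4,6} → only 1 remains.
(3,4) = 3: row 3 has {1,2,5,6}; col 4 has {1,2,4,6}; box has {1,2,4,5,6} → only 3 remains.
(3,6) = 4: row 3 has {1,2,3,5,6}; col 6 has {2,3}; box has {1,2,3,5,6} → only 4 remains.
(4,3) = 3: row 4 has {1,2,5}; col 3 has {1,2,4,5,6}; box has {1,2,4,6} → only 3 remains.
(4,6) = 6: row 4 has {1,2,3,5}; col 6 has {2,3,4}; box has {2,4} → only 6 remains.
(5,1) = 6: row 5 has {2,4}; col 1 has {1,2,3}; box has {1,2,5} → only 6 remains.
(5,4) = 5: row 5 has {2,4,6}; col 4 has {1,2,3,4,6}; box has {1,2,3,4,6} → only 5 remains.
(5,5) = 3: row 5 has {2,4,5,6}; col 5 has {1,2,4,5,6}; box has {2,4,6} → only 3 remains.
(5,6) = 1: row 5 has {2,3,4,5,6}; col 6 has {2,3,4,6}; box has {2,3,4,6} → only 1 remains.
(6,2) = 3: row 6 has {1,2,4,6}; col 2 has {1,2,4,5,6}; box has {1,2,5,6} → only 3 remains.
(6,6) = 5: row 6 has {1,2,3,4,6}; col 6 has {1,2,3,4,6}; box has {1,2,3,4,6} → only 5 remains.

5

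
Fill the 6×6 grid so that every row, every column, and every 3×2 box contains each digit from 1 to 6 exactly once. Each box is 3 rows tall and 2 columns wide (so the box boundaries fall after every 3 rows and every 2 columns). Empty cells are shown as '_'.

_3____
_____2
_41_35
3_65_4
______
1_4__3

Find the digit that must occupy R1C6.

R4C2 = 2 (sole candidate).
R4C5 = 1 (sole candidate).
R5C6 = 6 (sole candidate).
R6C4 = 2 (sole candidate).
R6C5 = 5 (sole candidate).
R1C6 = 1: row 1 has {3}; col 6 has {2,3,4,5,6}; box has {2,3,5} → only 1 remains.

1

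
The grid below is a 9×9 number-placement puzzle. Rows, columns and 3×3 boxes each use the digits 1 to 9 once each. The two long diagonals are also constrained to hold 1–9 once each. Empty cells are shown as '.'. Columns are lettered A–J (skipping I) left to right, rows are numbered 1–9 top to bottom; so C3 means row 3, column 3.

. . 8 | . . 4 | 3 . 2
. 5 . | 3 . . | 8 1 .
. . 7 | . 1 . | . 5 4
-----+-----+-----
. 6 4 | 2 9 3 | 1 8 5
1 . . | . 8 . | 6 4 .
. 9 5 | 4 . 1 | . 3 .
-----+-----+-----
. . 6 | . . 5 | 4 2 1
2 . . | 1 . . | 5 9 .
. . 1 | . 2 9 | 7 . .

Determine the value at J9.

3

A1 = 6: row 1 has {2,3,4,8}; col 1 has {1,2}; box has {5,7,8}; main diagonal has {1,2,4,5,7,8,9} → only 6 remains.
B1 = 1: row 1 has {2,3,4,6,8}; col 2 has {5,6,9}; box has {5,6,7,8} → only 1 remains.
H1 = 7: row 1 has {1,2,3,4,6,8}; col 8 has {1,2,3,4,5,8,9}; box has {1,2,3,4,5,8} → only 7 remains.
G3 = 9: row 3 has {1,4,5,7}; col 7 has {1,3,4,5,6,7,8}; box has {1,2,3,4,5,7,8}; anti-diagonal has {1,2,3,4,6,8} → only 9 remains.
A4 = 7: row 4 has {1,2,3,4,5,6,8,9}; col 1 has {1,2,6}; box has {1,4,5,6,9} → only 7 remains.
F5 = 7: row 5 has {1,4,6,8}; col 6 has {1,3,4,5,9}; box has {1,2,3,4,8,9} → only 7 remains.
J5 = 9: row 5 has {1,4,6,7,8}; col 9 has {1,2,4,5}; box has {1,3,4,5,6,8} → only 9 remains.
A6 = 8: row 6 has {1,3,4,5,9}; col 1 has {1,2,6,7}; box has {1,4,5,6,7,9} → only 8 remains.
E6 = 6: row 6 has {1,3,4,5,8,9}; col 5 has {1,2,8,9}; box has {1,2,3,4,7,8,9} → only 6 remains.
G6 = 2: row 6 has {1,3,4,5,6,8,9}; col 7 has {1,3,4,5,6,7,8,9}; box has {1,3,4,5,6,8,9} → only 2 remains.
J6 = 7: row 6 has {1,2,3,4,5,6,8,9}; col 9 has {1,2,4,5,9}; box has {1,2,3,4,5,6,8,9} → only 7 remains.
B8 = 7: row 8 has {1,2,5,9}; col 2 has {1,5,6,9}; box has {1,2,6}; anti-diagonal has {1,2,3,4,6,8,9} → only 7 remains.
C8 = 3: row 8 has {1,2,5,7,9}; col 3 has {1,4,5,6,7,8}; box has {1,2,6,7} → only 3 remains.
E8 = 4: row 8 has {1,2,3,5,7,9}; col 5 has {1,2,6,8,9}; box has {1,2,5,9} → only 4 remains.
A9 = 5: row 9 has {1,2,7,9}; col 1 has {1,2,6,7,8}; box has {1,2,3,6,7}; anti-diagonal has {1,2,3,4,6,7,8,9} → only 5 remains.
H9 = 6: row 9 has {1,2,5,7,9}; col 8 has {1,2,3,4,5,7,8,9}; box has {1,2,4,5,7,9} → only 6 remains.
J9 = 3: row 9 has {1,2,5,6,7,9}; col 9 has {1,2,4,5,7,9}; box has {1,2,4,5,6,7,9}; main diagonal has {1,2,4,5,6,7,8,9} → only 3 remains.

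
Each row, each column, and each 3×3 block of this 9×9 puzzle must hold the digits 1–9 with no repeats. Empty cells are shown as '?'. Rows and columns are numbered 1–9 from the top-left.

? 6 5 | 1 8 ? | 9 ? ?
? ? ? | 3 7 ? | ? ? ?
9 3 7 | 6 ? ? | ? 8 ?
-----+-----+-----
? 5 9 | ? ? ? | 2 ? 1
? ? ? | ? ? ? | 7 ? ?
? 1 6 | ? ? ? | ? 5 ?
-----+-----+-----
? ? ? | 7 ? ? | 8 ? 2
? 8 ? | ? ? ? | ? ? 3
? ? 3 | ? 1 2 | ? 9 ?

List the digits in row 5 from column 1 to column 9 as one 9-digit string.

328561749

R1C6 = 4: row 1 has {1,5,6,8,9}; col 6 has {2}; box has {1,3,6,7,8} → only 4 remains.
R1C9 = 7: row 1 has {1,4,5,6,8,9}; col 9 has {1,2,3}; box has {8,9} → only 7 remains.
R3C6 = 5: row 3 has {3,6,7,8,9}; col 6 has {2,4}; box has {1,3,4,6,7,8} → only 5 remains.
R3C9 = 4: row 3 has {3,5,6,7,8,9}; col 9 has {1,2,3,7}; box has {7,8,9} → only 4 remains.
R1C1 = 2: row 1 has {1,4,5,6,7,8,9}; col 1 has {9}; box has {3,5,6,7,9} → only 2 remains.
R1C8 = 3: row 1 has {1,2,4,5,6,7,8,9}; col 8 has {5,8,9}; box has {4,7,8,9} → only 3 remains.
R2C2 = 4: row 2 has {3,7}; col 2 has {1,3,5,6,8}; box has {2,3,5,6,7,9} → only 4 remains.
R2C6 = 9: row 2 has {3,4,7}; col 6 has {2,4,5}; box has {1,3,4,5,6,7,8} → only 9 remains.
R3C5 = 2: row 3 has {3,4,5,6,7,8,9}; col 5 has {1,7,8}; box has {1,3,4,5,6,7,8,9} → only 2 remains.
R3C7 = 1: row 3 has {2,3,4,5,6,7,8,9}; col 7 has {2,7,8,9}; box has {3,4,7,8,9} → only 1 remains.
R5C2 = 2: row 5 has {7}; col 2 has {1,3,4,5,6,8}; box has {1,5,6,9} → only 2 remains.
R7C2 = 9: row 7 has {2,7,8}; col 2 has {1,2,3,4,5,6,8}; box has {3,8} → only 9 remains.
R8C6 = 6: row 8 has {3,8}; col 6 has {2,4,5,9}; box has {1,2,7} → only 6 remains.
R9C2 = 7: row 9 has {1,2,3,9}; col 2 has {1,2,3,4,5,6,8,9}; box has {3,8,9} → only 7 remains.
R7C6 = 3: row 7 has {2,7,8,9}; col 6 has {2,4,5,6,9}; box has {1,2,6,7} → only 3 remains.
R2C8 = 2: in row 2, 2 can only go here (every other open cell in that row sees a 2).
R5C6 = 1: in row 5, 1 can only go here (every other open cell in that row sees a 1).
R6C4 = 2: in row 6, 2 can only go here (every other open cell in that row sees a 2).
R8C3 = 2: in row 8, 2 can only go here (every other open cell in that row sees a 2).
R8C8 = 7: in row 8, 7 can only go here (every other open cell in that row sees a 7).
R8C1 = 1: in row 8, 1 can only go here (every other open cell in that row sees a 1).
R2C1 = 8: row 2 has {2,3,4,7,9}; col 1 has {1,2,9}; box has {2,3,4,5,6,7,9} → only 8 remains.
R2C3 = 1: row 2 has {2,3,4,7,8,9}; col 3 has {2,3,5,6,7,9}; box has {2,3,4,5,6,7,8,9} → only 1 remains.
R7C3 = 4: row 7 has {2,3,7,8,9}; col 3 has {1,2,3,5,6,7,9}; box has {1,2,3,7,8,9} → only 4 remains.
R7C5 = 5: row 7 has {2,3,4,7,8,9}; col 5 has {1,2,7,8}; box has {1,2,3,6,7} → only 5 remains.
R5C3 = 8: row 5 has {1,2,7}; col 3 has {1,2,3,4,5,6,7,9}; box has {1,2,5,6,9} → only 8 remains.
R7C1 = 6: row 7 has {2,3,4,5,7,8,9}; col 1 has {1,2,8,9}; box has {1,2,3,4,7,8,9} → only 6 remains.
R7C8 = 1: row 7 has {2,3,4,5,6,7,8,9}; col 8 has {2,3,5,7,8,9}; box has {2,3,7,8,9} → only 1 remains.
R9C1 = 5: row 9 has {1,2,3,7,9}; col 1 has {1,2,6,8,9}; box has {1,2,3,4,6,7,8,9} → only 5 remains.
R9C9 = 6: row 9 has {1,2,3,5,7,9}; col 9 has {1,2,3,4,7}; box has {1,2,3,7,8,9} → only 6 remains.
R2C9 = 5: row 2 has {1,2,3,4,7,8,9}; col 9 has {1,2,3,4,6,7}; box has {1,2,3,4,7,8,9} → only 5 remains.
R5C9 = 9: row 5 has {1,2,7,8}; col 9 has {1,2,3,4,5,6,7}; box has {1,2,5,7} → only 9 remains.
R6C9 = 8: row 6 has {1,2,5,6}; col 9 has {1,2,3,4,5,6,7,9}; box has {1,2,5,7,9} → only 8 remains.
R9C7 = 4: row 9 has {1,2,3,5,6,7,9}; col 7 has {1,2,7,8,9}; box has {1,2,3,6,7,8,9} → only 4 remains.
R2C7 = 6: row 2 has {1,2,3,4,5,7,8,9}; col 7 has {1,2,4,7,8,9}; box has {1,2,3,4,5,7,8,9} → only 6 remains.
R6C6 = 7: row 6 has {1,2,5,6,8}; col 6 has {1,2,3,4,5,6,9}; box has {1,2} → only 7 remains.
R6C7 = 3: row 6 has {1,2,5,6,7,8}; col 7 has {1,2,4,6,7,8,9}; box has {1,2,5,7,8,9} → only 3 remains.
R8C7 = 5: row 8 has {1,2,3,6,7,8}; col 7 has {1,2,3,4,6,7,8,9}; box has {1,2,3,4,6,7,8,9} → only 5 remains.
R9C4 = 8: row 9 has {1,2,3,4,5,6,7,9}; col 4 has {1,2,3,6,7}; box has {1,2,3,5,6,7} → only 8 remains.
R4C4 = 4: row 4 has {1,2,5,9}; col 4 has {1,2,3,6,7,8}; box has {1,2,7} → only 4 remains.
R4C6 = 8: row 4 has {1,2,4,5,9}; col 6 has {1,2,3,4,5,6,7,9}; box has {1,2,4,7} → only 8 remains.
R4C8 = 6: row 4 has {1,2,4,5,8,9}; col 8 has {1,2,3,5,7,8,9}; box has {1,2,3,5,7,8,9} → only 6 remains.
R5C4 = 5: row 5 has {1,2,7,8,9}; col 4 has {1,2,3,4,6,7,8}; box has {1,2,4,7,8} → only 5 remains.
R5C8 = 4: row 5 has {1,2,5,7,8,9}; col 8 has {1,2,3,5,6,7,8,9}; box has {1,2,3,5,6,7,8,9} → only 4 remains.
R6C1 = 4: row 6 has {1,2,3,5,6,7,8}; col 1 has {1,2,5,6,8,9}; box has {1,2,5,6,8,9} → only 4 remains.
R6C5 = 9: row 6 has {1,2,3,4,5,6,7,8}; col 5 has {1,2,5,7,8}; box has {1,2,4,5,7,8} → only 9 remains.
R8C4 = 9: row 8 has {1,2,3,5,6,7,8}; col 4 has {1,2,3,4,5,6,7,8}; box has {1,2,3,5,6,7,8} → only 9 remains.
R8C5 = 4: row 8 has {1,2,3,5,6,7,8,9}; col 5 has {1,2,5,7,8,9}; box has {1,2,3,5,6,7,8,9} → only 4 remains.
R4C5 = 3: row 4 has {1,2,4,5,6,8,9}; col 5 has {1,2,4,5,7,8,9}; box has {1,2,4,5,7,8,9} → only 3 remains.
R5C1 = 3: row 5 has {1,2,4,5,7,8,9}; col 1 has {1,2,4,5,6,8,9}; box has {1,2,4,5,6,8,9} → only 3 remains.
R5C5 = 6: row 5 has {1,2,3,4,5,7,8,9}; col 5 has {1,2,3,4,5,7,8,9}; box has {1,2,3,4,5,7,8,9} → only 6 remains.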